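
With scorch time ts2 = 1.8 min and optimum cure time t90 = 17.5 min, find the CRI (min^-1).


CRI = 100 / (t90 - ts2)
= 100 / (17.5 - 1.8)
= 100 / 15.7
= 6.37 min^-1

6.37 min^-1


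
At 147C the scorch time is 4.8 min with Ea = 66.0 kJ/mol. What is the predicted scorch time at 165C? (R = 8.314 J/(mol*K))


Convert temperatures: T1 = 147 + 273.15 = 420.15 K, T2 = 165 + 273.15 = 438.15 K
ts2_new = 4.8 * exp(66000 / 8.314 * (1/438.15 - 1/420.15))
1/T2 - 1/T1 = -9.7779e-05
ts2_new = 2.21 min

2.21 min


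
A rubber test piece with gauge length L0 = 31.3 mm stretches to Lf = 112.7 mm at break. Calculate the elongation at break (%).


Elongation = (Lf - L0) / L0 * 100
= (112.7 - 31.3) / 31.3 * 100
= 81.4 / 31.3 * 100
= 260.1%

260.1%


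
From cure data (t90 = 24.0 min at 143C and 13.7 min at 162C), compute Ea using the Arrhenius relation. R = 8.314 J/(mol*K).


T1 = 416.15 K, T2 = 435.15 K
1/T1 - 1/T2 = 1.0492e-04
ln(t1/t2) = ln(24.0/13.7) = 0.5607
Ea = 8.314 * 0.5607 / 1.0492e-04 = 44426.6256 J/mol
Ea = 44.43 kJ/mol

44.43 kJ/mol


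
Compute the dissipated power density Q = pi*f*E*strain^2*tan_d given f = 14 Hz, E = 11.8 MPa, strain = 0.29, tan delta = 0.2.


Q = pi * f * E * strain^2 * tan_d
= pi * 14 * 11.8 * 0.29^2 * 0.2
= pi * 14 * 11.8 * 0.0841 * 0.2
= 8.7294

Q = 8.7294


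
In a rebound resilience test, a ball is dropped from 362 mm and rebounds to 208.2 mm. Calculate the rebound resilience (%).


Resilience = h_rebound / h_drop * 100
= 208.2 / 362 * 100
= 57.5%

57.5%


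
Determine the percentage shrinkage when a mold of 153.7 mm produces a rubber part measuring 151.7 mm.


Shrinkage = (mold - part) / mold * 100
= (153.7 - 151.7) / 153.7 * 100
= 2.0 / 153.7 * 100
= 1.3%

1.3%


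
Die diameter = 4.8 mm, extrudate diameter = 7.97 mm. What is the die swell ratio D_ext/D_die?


Die swell ratio = D_extrudate / D_die
= 7.97 / 4.8
= 1.66

Die swell = 1.66


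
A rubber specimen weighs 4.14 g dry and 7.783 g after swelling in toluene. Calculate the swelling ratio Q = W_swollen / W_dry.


Q = W_swollen / W_dry
Q = 7.783 / 4.14
Q = 1.88

Q = 1.88


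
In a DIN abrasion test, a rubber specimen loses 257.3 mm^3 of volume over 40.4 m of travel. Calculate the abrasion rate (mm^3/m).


Rate = volume_loss / distance
= 257.3 / 40.4
= 6.369 mm^3/m

6.369 mm^3/m


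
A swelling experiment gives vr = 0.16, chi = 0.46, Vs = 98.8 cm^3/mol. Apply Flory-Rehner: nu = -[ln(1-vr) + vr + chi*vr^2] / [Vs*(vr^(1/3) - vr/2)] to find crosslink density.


ln(1 - vr) = ln(1 - 0.16) = -0.1744
Numerator = -((-0.1744) + 0.16 + 0.46 * 0.16^2) = 0.0026
Denominator = 98.8 * (0.16^(1/3) - 0.16/2) = 45.7329
nu = 0.0026 / 45.7329 = 5.6357e-05 mol/cm^3

5.6357e-05 mol/cm^3


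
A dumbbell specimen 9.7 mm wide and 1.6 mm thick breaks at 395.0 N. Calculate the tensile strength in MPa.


Area = width * thickness = 9.7 * 1.6 = 15.52 mm^2
TS = force / area = 395.0 / 15.52 = 25.45 MPa

25.45 MPa


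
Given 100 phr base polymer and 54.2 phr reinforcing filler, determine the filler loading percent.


Filler % = filler / (rubber + filler) * 100
= 54.2 / (100 + 54.2) * 100
= 54.2 / 154.2 * 100
= 35.15%

35.15%


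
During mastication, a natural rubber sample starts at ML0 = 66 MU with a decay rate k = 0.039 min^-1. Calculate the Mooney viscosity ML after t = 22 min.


ML = ML0 * exp(-k * t)
ML = 66 * exp(-0.039 * 22)
ML = 66 * 0.4240
ML = 27.98 MU

27.98 MU


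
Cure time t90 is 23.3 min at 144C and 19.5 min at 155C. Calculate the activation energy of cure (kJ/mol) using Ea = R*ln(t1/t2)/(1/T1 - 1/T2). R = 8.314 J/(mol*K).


T1 = 417.15 K, T2 = 428.15 K
1/T1 - 1/T2 = 6.1589e-05
ln(t1/t2) = ln(23.3/19.5) = 0.1780
Ea = 8.314 * 0.1780 / 6.1589e-05 = 24033.6881 J/mol
Ea = 24.03 kJ/mol

24.03 kJ/mol


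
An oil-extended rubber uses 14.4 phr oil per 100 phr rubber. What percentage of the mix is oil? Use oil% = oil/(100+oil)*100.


Oil % = oil / (100 + oil) * 100
= 14.4 / (100 + 14.4) * 100
= 14.4 / 114.4 * 100
= 12.59%

12.59%


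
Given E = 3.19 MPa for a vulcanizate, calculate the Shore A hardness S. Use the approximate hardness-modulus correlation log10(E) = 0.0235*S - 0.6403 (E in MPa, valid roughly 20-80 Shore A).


log10(E) = 0.0235*S - 0.6403  =>  S = (log10(E) + 0.6403) / 0.0235
log10(3.19) = 0.503791
S = (0.503791 + 0.6403) / 0.0235 = 1.144091 / 0.0235
S = 48.7

Shore A = 48.7


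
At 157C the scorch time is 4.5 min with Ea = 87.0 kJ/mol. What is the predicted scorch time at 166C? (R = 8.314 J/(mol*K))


Convert temperatures: T1 = 157 + 273.15 = 430.15 K, T2 = 166 + 273.15 = 439.15 K
ts2_new = 4.5 * exp(87000 / 8.314 * (1/439.15 - 1/430.15))
1/T2 - 1/T1 = -4.7644e-05
ts2_new = 2.73 min

2.73 min


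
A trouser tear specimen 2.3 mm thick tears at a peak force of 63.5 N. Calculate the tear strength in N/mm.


Tear strength = force / thickness
= 63.5 / 2.3
= 27.61 N/mm

27.61 N/mm


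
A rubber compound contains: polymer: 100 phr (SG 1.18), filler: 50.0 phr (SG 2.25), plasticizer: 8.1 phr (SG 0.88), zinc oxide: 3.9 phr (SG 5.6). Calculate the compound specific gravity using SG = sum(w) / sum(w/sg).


Sum of weights = 162.0
Volume contributions:
  polymer: 100/1.18 = 84.7458
  filler: 50.0/2.25 = 22.2222
  plasticizer: 8.1/0.88 = 9.2045
  zinc oxide: 3.9/5.6 = 0.6964
Sum of volumes = 116.8690
SG = 162.0 / 116.8690 = 1.386

SG = 1.386


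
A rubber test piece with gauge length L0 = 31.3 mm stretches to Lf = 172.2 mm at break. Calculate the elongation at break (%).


Elongation = (Lf - L0) / L0 * 100
= (172.2 - 31.3) / 31.3 * 100
= 140.9 / 31.3 * 100
= 450.2%

450.2%


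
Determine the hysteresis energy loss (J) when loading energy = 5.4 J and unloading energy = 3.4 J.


Hysteresis loss = loading - unloading
= 5.4 - 3.4
= 2.0 J

2.0 J


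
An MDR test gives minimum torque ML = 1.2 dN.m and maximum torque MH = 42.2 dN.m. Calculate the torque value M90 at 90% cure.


M90 = ML + 0.9 * (MH - ML)
M90 = 1.2 + 0.9 * (42.2 - 1.2)
M90 = 1.2 + 0.9 * 41.0
M90 = 38.1 dN.m

38.1 dN.m


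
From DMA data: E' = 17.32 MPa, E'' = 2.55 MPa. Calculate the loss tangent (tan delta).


tan delta = E'' / E'
= 2.55 / 17.32
= 0.1472

tan delta = 0.1472


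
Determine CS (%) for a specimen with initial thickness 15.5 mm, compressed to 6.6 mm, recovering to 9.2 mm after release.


CS = (t0 - recovered) / (t0 - ts) * 100
= (15.5 - 9.2) / (15.5 - 6.6) * 100
= 6.3 / 8.9 * 100
= 70.8%

70.8%


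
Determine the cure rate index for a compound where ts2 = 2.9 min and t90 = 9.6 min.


CRI = 100 / (t90 - ts2)
= 100 / (9.6 - 2.9)
= 100 / 6.7
= 14.93 min^-1

14.93 min^-1


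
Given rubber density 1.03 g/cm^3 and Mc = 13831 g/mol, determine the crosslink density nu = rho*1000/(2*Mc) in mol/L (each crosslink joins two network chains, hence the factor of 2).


nu = rho * 1000 / (2 * Mc)
nu = 1.03 * 1000 / (2 * 13831)
nu = 1030.0 / 27662
nu = 0.0372 mol/L

0.0372 mol/L


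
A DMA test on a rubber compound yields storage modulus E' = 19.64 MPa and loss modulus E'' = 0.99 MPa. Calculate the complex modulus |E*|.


|E*| = sqrt(E'^2 + E''^2)
= sqrt(19.64^2 + 0.99^2)
= sqrt(385.7296 + 0.9801)
= 19.665 MPa

19.665 MPa


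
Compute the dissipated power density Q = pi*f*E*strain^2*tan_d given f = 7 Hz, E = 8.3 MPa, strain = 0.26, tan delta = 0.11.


Q = pi * f * E * strain^2 * tan_d
= pi * 7 * 8.3 * 0.26^2 * 0.11
= pi * 7 * 8.3 * 0.0676 * 0.11
= 1.3573

Q = 1.3573


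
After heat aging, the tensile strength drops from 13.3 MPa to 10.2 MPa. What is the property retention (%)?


Retention = aged / original * 100
= 10.2 / 13.3 * 100
= 76.7%

76.7%


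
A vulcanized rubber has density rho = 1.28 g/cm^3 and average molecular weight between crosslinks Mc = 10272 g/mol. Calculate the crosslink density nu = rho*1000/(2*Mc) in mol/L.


nu = rho * 1000 / (2 * Mc)
nu = 1.28 * 1000 / (2 * 10272)
nu = 1280.0 / 20544
nu = 0.0623 mol/L

0.0623 mol/L


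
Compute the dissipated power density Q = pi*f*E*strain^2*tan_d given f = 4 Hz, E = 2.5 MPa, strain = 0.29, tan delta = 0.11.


Q = pi * f * E * strain^2 * tan_d
= pi * 4 * 2.5 * 0.29^2 * 0.11
= pi * 4 * 2.5 * 0.0841 * 0.11
= 0.2906

Q = 0.2906


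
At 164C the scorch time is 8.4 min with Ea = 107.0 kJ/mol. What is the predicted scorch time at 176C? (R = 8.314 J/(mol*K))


Convert temperatures: T1 = 164 + 273.15 = 437.15 K, T2 = 176 + 273.15 = 449.15 K
ts2_new = 8.4 * exp(107000 / 8.314 * (1/449.15 - 1/437.15))
1/T2 - 1/T1 = -6.1117e-05
ts2_new = 3.83 min

3.83 min


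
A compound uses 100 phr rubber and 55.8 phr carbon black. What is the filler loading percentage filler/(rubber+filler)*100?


Filler % = filler / (rubber + filler) * 100
= 55.8 / (100 + 55.8) * 100
= 55.8 / 155.8 * 100
= 35.82%

35.82%


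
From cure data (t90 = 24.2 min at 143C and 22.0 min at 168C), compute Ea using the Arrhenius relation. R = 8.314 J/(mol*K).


T1 = 416.15 K, T2 = 441.15 K
1/T1 - 1/T2 = 1.3618e-04
ln(t1/t2) = ln(24.2/22.0) = 0.0953
Ea = 8.314 * 0.0953 / 1.3618e-04 = 5818.9615 J/mol
Ea = 5.82 kJ/mol

5.82 kJ/mol


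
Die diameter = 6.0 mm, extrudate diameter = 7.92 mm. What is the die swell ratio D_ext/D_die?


Die swell ratio = D_extrudate / D_die
= 7.92 / 6.0
= 1.32

Die swell = 1.32


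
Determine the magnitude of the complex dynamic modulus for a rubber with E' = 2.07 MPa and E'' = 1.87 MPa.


|E*| = sqrt(E'^2 + E''^2)
= sqrt(2.07^2 + 1.87^2)
= sqrt(4.2849 + 3.4969)
= 2.79 MPa

2.79 MPa


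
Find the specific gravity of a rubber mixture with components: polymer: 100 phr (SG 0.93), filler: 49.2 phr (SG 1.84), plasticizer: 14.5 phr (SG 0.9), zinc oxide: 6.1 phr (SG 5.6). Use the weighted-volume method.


Sum of weights = 169.8
Volume contributions:
  polymer: 100/0.93 = 107.5269
  filler: 49.2/1.84 = 26.7391
  plasticizer: 14.5/0.9 = 16.1111
  zinc oxide: 6.1/5.6 = 1.0893
Sum of volumes = 151.4664
SG = 169.8 / 151.4664 = 1.121

SG = 1.121


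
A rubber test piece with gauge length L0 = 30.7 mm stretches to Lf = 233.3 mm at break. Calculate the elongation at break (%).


Elongation = (Lf - L0) / L0 * 100
= (233.3 - 30.7) / 30.7 * 100
= 202.6 / 30.7 * 100
= 659.9%

659.9%


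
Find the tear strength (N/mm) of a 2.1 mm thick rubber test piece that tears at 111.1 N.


Tear strength = force / thickness
= 111.1 / 2.1
= 52.9 N/mm

52.9 N/mm


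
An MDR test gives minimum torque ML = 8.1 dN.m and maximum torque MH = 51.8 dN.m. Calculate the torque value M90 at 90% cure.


M90 = ML + 0.9 * (MH - ML)
M90 = 8.1 + 0.9 * (51.8 - 8.1)
M90 = 8.1 + 0.9 * 43.7
M90 = 47.43 dN.m

47.43 dN.m


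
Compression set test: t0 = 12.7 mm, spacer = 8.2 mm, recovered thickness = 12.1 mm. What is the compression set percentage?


CS = (t0 - recovered) / (t0 - ts) * 100
= (12.7 - 12.1) / (12.7 - 8.2) * 100
= 0.6 / 4.5 * 100
= 13.3%

13.3%


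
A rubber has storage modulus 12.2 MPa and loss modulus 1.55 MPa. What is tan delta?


tan delta = E'' / E'
= 1.55 / 12.2
= 0.127

tan delta = 0.127


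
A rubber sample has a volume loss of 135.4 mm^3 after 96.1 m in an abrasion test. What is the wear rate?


Rate = volume_loss / distance
= 135.4 / 96.1
= 1.409 mm^3/m

1.409 mm^3/m


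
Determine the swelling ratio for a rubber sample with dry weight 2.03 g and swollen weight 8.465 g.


Q = W_swollen / W_dry
Q = 8.465 / 2.03
Q = 4.17

Q = 4.17


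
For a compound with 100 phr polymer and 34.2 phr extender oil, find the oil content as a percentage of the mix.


Oil % = oil / (100 + oil) * 100
= 34.2 / (100 + 34.2) * 100
= 34.2 / 134.2 * 100
= 25.48%

25.48%


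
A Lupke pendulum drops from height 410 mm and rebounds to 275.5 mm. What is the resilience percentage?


Resilience = h_rebound / h_drop * 100
= 275.5 / 410 * 100
= 67.2%

67.2%


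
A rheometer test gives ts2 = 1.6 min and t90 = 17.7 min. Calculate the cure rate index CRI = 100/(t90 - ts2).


CRI = 100 / (t90 - ts2)
= 100 / (17.7 - 1.6)
= 100 / 16.1
= 6.21 min^-1

6.21 min^-1


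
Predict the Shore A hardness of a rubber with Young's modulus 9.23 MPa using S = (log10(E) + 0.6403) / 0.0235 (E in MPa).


log10(E) = 0.0235*S - 0.6403  =>  S = (log10(E) + 0.6403) / 0.0235
log10(9.23) = 0.965202
S = (0.965202 + 0.6403) / 0.0235 = 1.605502 / 0.0235
S = 68.3

Shore A = 68.3


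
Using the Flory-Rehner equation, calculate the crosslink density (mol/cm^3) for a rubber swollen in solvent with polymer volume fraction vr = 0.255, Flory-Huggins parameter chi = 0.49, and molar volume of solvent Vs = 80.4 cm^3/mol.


ln(1 - vr) = ln(1 - 0.255) = -0.2944
Numerator = -((-0.2944) + 0.255 + 0.49 * 0.255^2) = 0.0075
Denominator = 80.4 * (0.255^(1/3) - 0.255/2) = 40.7333
nu = 0.0075 / 40.7333 = 1.8434e-04 mol/cm^3

1.8434e-04 mol/cm^3


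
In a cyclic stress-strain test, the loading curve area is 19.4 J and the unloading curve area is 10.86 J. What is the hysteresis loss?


Hysteresis loss = loading - unloading
= 19.4 - 10.86
= 8.54 J

8.54 J


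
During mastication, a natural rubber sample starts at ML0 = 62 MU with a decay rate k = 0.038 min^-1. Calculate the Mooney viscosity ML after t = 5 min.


ML = ML0 * exp(-k * t)
ML = 62 * exp(-0.038 * 5)
ML = 62 * 0.8270
ML = 51.27 MU

51.27 MU


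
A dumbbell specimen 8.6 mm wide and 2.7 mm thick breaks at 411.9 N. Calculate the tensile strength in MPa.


Area = width * thickness = 8.6 * 2.7 = 23.22 mm^2
TS = force / area = 411.9 / 23.22 = 17.74 MPa

17.74 MPa


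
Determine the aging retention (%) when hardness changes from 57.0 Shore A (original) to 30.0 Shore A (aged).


Retention = aged / original * 100
= 30.0 / 57.0 * 100
= 52.6%

52.6%


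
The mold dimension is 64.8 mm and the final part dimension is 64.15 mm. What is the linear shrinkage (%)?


Shrinkage = (mold - part) / mold * 100
= (64.8 - 64.15) / 64.8 * 100
= 0.65 / 64.8 * 100
= 1.0%

1.0%


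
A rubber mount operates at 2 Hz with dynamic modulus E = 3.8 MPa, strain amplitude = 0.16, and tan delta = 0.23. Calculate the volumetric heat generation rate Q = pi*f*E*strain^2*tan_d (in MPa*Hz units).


Q = pi * f * E * strain^2 * tan_d
= pi * 2 * 3.8 * 0.16^2 * 0.23
= pi * 2 * 3.8 * 0.0256 * 0.23
= 0.1406

Q = 0.1406


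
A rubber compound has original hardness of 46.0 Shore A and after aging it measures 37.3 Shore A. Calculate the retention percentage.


Retention = aged / original * 100
= 37.3 / 46.0 * 100
= 81.1%

81.1%


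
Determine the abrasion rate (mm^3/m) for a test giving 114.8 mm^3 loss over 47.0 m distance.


Rate = volume_loss / distance
= 114.8 / 47.0
= 2.443 mm^3/m

2.443 mm^3/m


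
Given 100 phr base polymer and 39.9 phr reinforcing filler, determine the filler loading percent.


Filler % = filler / (rubber + filler) * 100
= 39.9 / (100 + 39.9) * 100
= 39.9 / 139.9 * 100
= 28.52%

28.52%


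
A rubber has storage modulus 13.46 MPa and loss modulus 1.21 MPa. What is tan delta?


tan delta = E'' / E'
= 1.21 / 13.46
= 0.0899

tan delta = 0.0899


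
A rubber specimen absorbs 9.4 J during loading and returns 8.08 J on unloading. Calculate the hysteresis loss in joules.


Hysteresis loss = loading - unloading
= 9.4 - 8.08
= 1.32 J

1.32 J


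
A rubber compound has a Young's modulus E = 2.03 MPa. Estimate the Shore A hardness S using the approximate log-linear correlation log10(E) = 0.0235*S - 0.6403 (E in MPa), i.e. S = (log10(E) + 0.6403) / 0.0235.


log10(E) = 0.0235*S - 0.6403  =>  S = (log10(E) + 0.6403) / 0.0235
log10(2.03) = 0.307496
S = (0.307496 + 0.6403) / 0.0235 = 0.947796 / 0.0235
S = 40.3

Shore A = 40.3


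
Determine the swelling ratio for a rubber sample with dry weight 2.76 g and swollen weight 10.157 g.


Q = W_swollen / W_dry
Q = 10.157 / 2.76
Q = 3.68

Q = 3.68


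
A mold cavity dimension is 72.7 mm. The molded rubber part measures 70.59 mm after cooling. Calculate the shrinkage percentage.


Shrinkage = (mold - part) / mold * 100
= (72.7 - 70.59) / 72.7 * 100
= 2.11 / 72.7 * 100
= 2.9%

2.9%


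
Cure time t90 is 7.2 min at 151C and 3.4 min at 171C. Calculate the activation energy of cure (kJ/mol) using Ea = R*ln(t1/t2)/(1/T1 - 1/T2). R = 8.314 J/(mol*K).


T1 = 424.15 K, T2 = 444.15 K
1/T1 - 1/T2 = 1.0616e-04
ln(t1/t2) = ln(7.2/3.4) = 0.7503
Ea = 8.314 * 0.7503 / 1.0616e-04 = 58758.0463 J/mol
Ea = 58.76 kJ/mol

58.76 kJ/mol


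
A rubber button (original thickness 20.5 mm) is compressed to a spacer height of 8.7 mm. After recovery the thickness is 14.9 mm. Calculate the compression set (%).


CS = (t0 - recovered) / (t0 - ts) * 100
= (20.5 - 14.9) / (20.5 - 8.7) * 100
= 5.6 / 11.8 * 100
= 47.5%

47.5%


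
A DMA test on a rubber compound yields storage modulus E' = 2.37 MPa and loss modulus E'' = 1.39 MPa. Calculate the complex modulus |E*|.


|E*| = sqrt(E'^2 + E''^2)
= sqrt(2.37^2 + 1.39^2)
= sqrt(5.6169 + 1.9321)
= 2.748 MPa

2.748 MPa


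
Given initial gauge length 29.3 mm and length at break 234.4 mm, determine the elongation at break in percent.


Elongation = (Lf - L0) / L0 * 100
= (234.4 - 29.3) / 29.3 * 100
= 205.1 / 29.3 * 100
= 700.0%

700.0%


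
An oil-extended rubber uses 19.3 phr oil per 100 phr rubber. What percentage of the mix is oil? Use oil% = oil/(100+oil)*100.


Oil % = oil / (100 + oil) * 100
= 19.3 / (100 + 19.3) * 100
= 19.3 / 119.3 * 100
= 16.18%

16.18%


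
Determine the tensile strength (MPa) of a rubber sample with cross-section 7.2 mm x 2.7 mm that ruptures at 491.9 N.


Area = width * thickness = 7.2 * 2.7 = 19.44 mm^2
TS = force / area = 491.9 / 19.44 = 25.3 MPa

25.3 MPa


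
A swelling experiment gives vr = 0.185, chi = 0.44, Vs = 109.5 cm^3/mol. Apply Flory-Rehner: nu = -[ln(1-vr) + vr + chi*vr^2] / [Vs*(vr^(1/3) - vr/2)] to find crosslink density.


ln(1 - vr) = ln(1 - 0.185) = -0.2046
Numerator = -((-0.2046) + 0.185 + 0.44 * 0.185^2) = 0.0045
Denominator = 109.5 * (0.185^(1/3) - 0.185/2) = 52.2646
nu = 0.0045 / 52.2646 = 8.6257e-05 mol/cm^3

8.6257e-05 mol/cm^3


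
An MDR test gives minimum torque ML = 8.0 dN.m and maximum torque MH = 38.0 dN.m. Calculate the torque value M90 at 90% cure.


M90 = ML + 0.9 * (MH - ML)
M90 = 8.0 + 0.9 * (38.0 - 8.0)
M90 = 8.0 + 0.9 * 30.0
M90 = 35.0 dN.m

35.0 dN.m


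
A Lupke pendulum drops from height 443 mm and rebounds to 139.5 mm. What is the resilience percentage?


Resilience = h_rebound / h_drop * 100
= 139.5 / 443 * 100
= 31.5%

31.5%


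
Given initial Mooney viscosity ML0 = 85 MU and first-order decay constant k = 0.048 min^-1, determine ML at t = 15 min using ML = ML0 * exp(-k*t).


ML = ML0 * exp(-k * t)
ML = 85 * exp(-0.048 * 15)
ML = 85 * 0.4868
ML = 41.37 MU

41.37 MU


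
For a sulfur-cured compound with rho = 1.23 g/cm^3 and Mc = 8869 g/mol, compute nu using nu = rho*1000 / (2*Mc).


nu = rho * 1000 / (2 * Mc)
nu = 1.23 * 1000 / (2 * 8869)
nu = 1230.0 / 17738
nu = 0.0693 mol/L

0.0693 mol/L


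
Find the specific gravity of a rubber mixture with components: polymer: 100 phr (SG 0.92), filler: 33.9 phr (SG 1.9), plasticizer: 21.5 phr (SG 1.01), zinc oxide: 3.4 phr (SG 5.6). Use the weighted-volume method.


Sum of weights = 158.8
Volume contributions:
  polymer: 100/0.92 = 108.6957
  filler: 33.9/1.9 = 17.8421
  plasticizer: 21.5/1.01 = 21.2871
  zinc oxide: 3.4/5.6 = 0.6071
Sum of volumes = 148.4320
SG = 158.8 / 148.4320 = 1.07

SG = 1.07


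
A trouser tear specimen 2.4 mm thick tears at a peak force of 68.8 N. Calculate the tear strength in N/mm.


Tear strength = force / thickness
= 68.8 / 2.4
= 28.67 N/mm

28.67 N/mm


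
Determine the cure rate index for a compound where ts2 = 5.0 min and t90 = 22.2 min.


CRI = 100 / (t90 - ts2)
= 100 / (22.2 - 5.0)
= 100 / 17.2
= 5.81 min^-1

5.81 min^-1


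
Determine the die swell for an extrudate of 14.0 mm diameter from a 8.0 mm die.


Die swell ratio = D_extrudate / D_die
= 14.0 / 8.0
= 1.75

Die swell = 1.75


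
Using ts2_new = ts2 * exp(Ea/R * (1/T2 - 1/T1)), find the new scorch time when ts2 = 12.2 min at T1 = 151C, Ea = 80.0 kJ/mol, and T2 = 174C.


Convert temperatures: T1 = 151 + 273.15 = 424.15 K, T2 = 174 + 273.15 = 447.15 K
ts2_new = 12.2 * exp(80000 / 8.314 * (1/447.15 - 1/424.15))
1/T2 - 1/T1 = -1.2127e-04
ts2_new = 3.8 min

3.8 min


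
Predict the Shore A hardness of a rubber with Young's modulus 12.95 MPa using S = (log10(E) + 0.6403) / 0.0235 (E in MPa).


log10(E) = 0.0235*S - 0.6403  =>  S = (log10(E) + 0.6403) / 0.0235
log10(12.95) = 1.112270
S = (1.112270 + 0.6403) / 0.0235 = 1.752570 / 0.0235
S = 74.6

Shore A = 74.6


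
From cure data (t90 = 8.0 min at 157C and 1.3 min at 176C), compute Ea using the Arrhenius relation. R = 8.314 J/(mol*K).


T1 = 430.15 K, T2 = 449.15 K
1/T1 - 1/T2 = 9.8343e-05
ln(t1/t2) = ln(8.0/1.3) = 1.8171
Ea = 8.314 * 1.8171 / 9.8343e-05 = 153617.6609 J/mol
Ea = 153.62 kJ/mol

153.62 kJ/mol


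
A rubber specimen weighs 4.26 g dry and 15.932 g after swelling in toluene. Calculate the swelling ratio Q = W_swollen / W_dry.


Q = W_swollen / W_dry
Q = 15.932 / 4.26
Q = 3.74

Q = 3.74


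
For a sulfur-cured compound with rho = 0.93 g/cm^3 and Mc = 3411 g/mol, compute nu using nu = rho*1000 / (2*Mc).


nu = rho * 1000 / (2 * Mc)
nu = 0.93 * 1000 / (2 * 3411)
nu = 930.0 / 6822
nu = 0.1363 mol/L

0.1363 mol/L


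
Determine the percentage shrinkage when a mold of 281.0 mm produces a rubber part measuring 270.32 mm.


Shrinkage = (mold - part) / mold * 100
= (281.0 - 270.32) / 281.0 * 100
= 10.68 / 281.0 * 100
= 3.8%

3.8%


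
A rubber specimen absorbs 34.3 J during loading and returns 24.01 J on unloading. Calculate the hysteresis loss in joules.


Hysteresis loss = loading - unloading
= 34.3 - 24.01
= 10.29 J

10.29 J


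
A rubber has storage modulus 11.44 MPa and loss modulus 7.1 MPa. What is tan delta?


tan delta = E'' / E'
= 7.1 / 11.44
= 0.6206

tan delta = 0.6206


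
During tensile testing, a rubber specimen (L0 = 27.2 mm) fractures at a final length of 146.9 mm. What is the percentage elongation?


Elongation = (Lf - L0) / L0 * 100
= (146.9 - 27.2) / 27.2 * 100
= 119.7 / 27.2 * 100
= 440.1%

440.1%


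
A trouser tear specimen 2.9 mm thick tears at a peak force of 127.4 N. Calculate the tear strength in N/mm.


Tear strength = force / thickness
= 127.4 / 2.9
= 43.93 N/mm

43.93 N/mm


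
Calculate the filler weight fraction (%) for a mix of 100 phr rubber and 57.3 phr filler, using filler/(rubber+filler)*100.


Filler % = filler / (rubber + filler) * 100
= 57.3 / (100 + 57.3) * 100
= 57.3 / 157.3 * 100
= 36.43%

36.43%


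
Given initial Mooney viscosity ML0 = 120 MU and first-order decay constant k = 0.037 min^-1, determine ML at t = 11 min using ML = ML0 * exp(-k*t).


ML = ML0 * exp(-k * t)
ML = 120 * exp(-0.037 * 11)
ML = 120 * 0.6656
ML = 79.88 MU

79.88 MU


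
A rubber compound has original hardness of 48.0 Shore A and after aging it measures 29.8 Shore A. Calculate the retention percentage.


Retention = aged / original * 100
= 29.8 / 48.0 * 100
= 62.1%

62.1%


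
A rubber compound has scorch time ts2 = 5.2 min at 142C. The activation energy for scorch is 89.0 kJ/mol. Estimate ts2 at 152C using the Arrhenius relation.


Convert temperatures: T1 = 142 + 273.15 = 415.15 K, T2 = 152 + 273.15 = 425.15 K
ts2_new = 5.2 * exp(89000 / 8.314 * (1/425.15 - 1/415.15))
1/T2 - 1/T1 = -5.6657e-05
ts2_new = 2.84 min

2.84 min


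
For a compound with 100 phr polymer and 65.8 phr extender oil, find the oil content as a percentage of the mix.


Oil % = oil / (100 + oil) * 100
= 65.8 / (100 + 65.8) * 100
= 65.8 / 165.8 * 100
= 39.69%

39.69%


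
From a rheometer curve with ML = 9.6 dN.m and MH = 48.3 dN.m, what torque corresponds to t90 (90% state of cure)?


M90 = ML + 0.9 * (MH - ML)
M90 = 9.6 + 0.9 * (48.3 - 9.6)
M90 = 9.6 + 0.9 * 38.7
M90 = 44.43 dN.m

44.43 dN.m


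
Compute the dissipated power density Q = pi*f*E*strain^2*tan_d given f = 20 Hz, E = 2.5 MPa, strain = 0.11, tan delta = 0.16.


Q = pi * f * E * strain^2 * tan_d
= pi * 20 * 2.5 * 0.11^2 * 0.16
= pi * 20 * 2.5 * 0.0121 * 0.16
= 0.3041

Q = 0.3041


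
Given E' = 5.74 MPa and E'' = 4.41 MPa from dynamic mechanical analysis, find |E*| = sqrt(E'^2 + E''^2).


|E*| = sqrt(E'^2 + E''^2)
= sqrt(5.74^2 + 4.41^2)
= sqrt(32.9476 + 19.4481)
= 7.238 MPa

7.238 MPa


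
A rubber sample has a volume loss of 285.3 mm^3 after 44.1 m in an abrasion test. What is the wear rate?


Rate = volume_loss / distance
= 285.3 / 44.1
= 6.469 mm^3/m

6.469 mm^3/m


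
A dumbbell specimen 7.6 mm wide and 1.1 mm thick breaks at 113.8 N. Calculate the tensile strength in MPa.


Area = width * thickness = 7.6 * 1.1 = 8.36 mm^2
TS = force / area = 113.8 / 8.36 = 13.61 MPa

13.61 MPa


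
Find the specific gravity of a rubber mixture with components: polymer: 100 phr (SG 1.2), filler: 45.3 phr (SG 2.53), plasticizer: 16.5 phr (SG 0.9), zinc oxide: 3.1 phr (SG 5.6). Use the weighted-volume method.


Sum of weights = 164.9
Volume contributions:
  polymer: 100/1.2 = 83.3333
  filler: 45.3/2.53 = 17.9051
  plasticizer: 16.5/0.9 = 18.3333
  zinc oxide: 3.1/5.6 = 0.5536
Sum of volumes = 120.1254
SG = 164.9 / 120.1254 = 1.373

SG = 1.373


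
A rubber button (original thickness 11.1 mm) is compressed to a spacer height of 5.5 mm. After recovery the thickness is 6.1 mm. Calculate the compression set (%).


CS = (t0 - recovered) / (t0 - ts) * 100
= (11.1 - 6.1) / (11.1 - 5.5) * 100
= 5.0 / 5.6 * 100
= 89.3%

89.3%


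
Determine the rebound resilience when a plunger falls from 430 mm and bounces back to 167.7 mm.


Resilience = h_rebound / h_drop * 100
= 167.7 / 430 * 100
= 39.0%

39.0%


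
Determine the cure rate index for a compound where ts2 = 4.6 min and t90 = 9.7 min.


CRI = 100 / (t90 - ts2)
= 100 / (9.7 - 4.6)
= 100 / 5.1
= 19.61 min^-1

19.61 min^-1


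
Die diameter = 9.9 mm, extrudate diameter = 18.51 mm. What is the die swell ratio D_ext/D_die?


Die swell ratio = D_extrudate / D_die
= 18.51 / 9.9
= 1.87

Die swell = 1.87


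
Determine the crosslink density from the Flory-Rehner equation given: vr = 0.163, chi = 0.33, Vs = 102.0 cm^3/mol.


ln(1 - vr) = ln(1 - 0.163) = -0.1779
Numerator = -((-0.1779) + 0.163 + 0.33 * 0.163^2) = 0.0062
Denominator = 102.0 * (0.163^(1/3) - 0.163/2) = 47.4051
nu = 0.0062 / 47.4051 = 1.3002e-04 mol/cm^3

1.3002e-04 mol/cm^3


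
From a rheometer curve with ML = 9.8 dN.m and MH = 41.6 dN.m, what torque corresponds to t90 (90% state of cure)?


M90 = ML + 0.9 * (MH - ML)
M90 = 9.8 + 0.9 * (41.6 - 9.8)
M90 = 9.8 + 0.9 * 31.8
M90 = 38.42 dN.m

38.42 dN.m


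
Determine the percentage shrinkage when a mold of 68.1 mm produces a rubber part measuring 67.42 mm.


Shrinkage = (mold - part) / mold * 100
= (68.1 - 67.42) / 68.1 * 100
= 0.68 / 68.1 * 100
= 1.0%

1.0%


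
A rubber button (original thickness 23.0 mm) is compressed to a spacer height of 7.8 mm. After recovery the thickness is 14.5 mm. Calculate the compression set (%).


CS = (t0 - recovered) / (t0 - ts) * 100
= (23.0 - 14.5) / (23.0 - 7.8) * 100
= 8.5 / 15.2 * 100
= 55.9%

55.9%


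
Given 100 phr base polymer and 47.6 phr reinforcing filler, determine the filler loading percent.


Filler % = filler / (rubber + filler) * 100
= 47.6 / (100 + 47.6) * 100
= 47.6 / 147.6 * 100
= 32.25%

32.25%


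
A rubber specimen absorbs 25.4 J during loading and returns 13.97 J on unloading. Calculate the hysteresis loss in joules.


Hysteresis loss = loading - unloading
= 25.4 - 13.97
= 11.43 J

11.43 J


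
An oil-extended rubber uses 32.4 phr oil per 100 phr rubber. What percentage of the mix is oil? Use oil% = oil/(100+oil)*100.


Oil % = oil / (100 + oil) * 100
= 32.4 / (100 + 32.4) * 100
= 32.4 / 132.4 * 100
= 24.47%

24.47%


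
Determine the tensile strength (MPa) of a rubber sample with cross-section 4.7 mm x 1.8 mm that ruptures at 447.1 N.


Area = width * thickness = 4.7 * 1.8 = 8.46 mm^2
TS = force / area = 447.1 / 8.46 = 52.85 MPa

52.85 MPa


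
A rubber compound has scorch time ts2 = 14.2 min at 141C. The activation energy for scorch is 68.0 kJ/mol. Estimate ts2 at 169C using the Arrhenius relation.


Convert temperatures: T1 = 141 + 273.15 = 414.15 K, T2 = 169 + 273.15 = 442.15 K
ts2_new = 14.2 * exp(68000 / 8.314 * (1/442.15 - 1/414.15))
1/T2 - 1/T1 = -1.5291e-04
ts2_new = 4.07 min

4.07 min


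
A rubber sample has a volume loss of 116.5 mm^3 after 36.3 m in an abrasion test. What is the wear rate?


Rate = volume_loss / distance
= 116.5 / 36.3
= 3.209 mm^3/m

3.209 mm^3/m


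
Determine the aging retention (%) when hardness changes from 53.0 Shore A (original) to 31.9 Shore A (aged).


Retention = aged / original * 100
= 31.9 / 53.0 * 100
= 60.2%

60.2%


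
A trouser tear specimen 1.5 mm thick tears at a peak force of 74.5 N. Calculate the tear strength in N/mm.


Tear strength = force / thickness
= 74.5 / 1.5
= 49.67 N/mm

49.67 N/mm


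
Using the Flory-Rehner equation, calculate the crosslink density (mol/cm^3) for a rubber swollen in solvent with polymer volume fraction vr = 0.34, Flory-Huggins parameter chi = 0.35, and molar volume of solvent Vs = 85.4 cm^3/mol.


ln(1 - vr) = ln(1 - 0.34) = -0.4155
Numerator = -((-0.4155) + 0.34 + 0.35 * 0.34^2) = 0.0351
Denominator = 85.4 * (0.34^(1/3) - 0.34/2) = 45.0872
nu = 0.0351 / 45.0872 = 7.7750e-04 mol/cm^3

7.7750e-04 mol/cm^3


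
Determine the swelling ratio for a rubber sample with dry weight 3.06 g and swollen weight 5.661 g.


Q = W_swollen / W_dry
Q = 5.661 / 3.06
Q = 1.85

Q = 1.85


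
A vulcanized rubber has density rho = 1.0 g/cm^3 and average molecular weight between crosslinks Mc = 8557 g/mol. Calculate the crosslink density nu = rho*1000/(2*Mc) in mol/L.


nu = rho * 1000 / (2 * Mc)
nu = 1.0 * 1000 / (2 * 8557)
nu = 1000.0 / 17114
nu = 0.0584 mol/L

0.0584 mol/L


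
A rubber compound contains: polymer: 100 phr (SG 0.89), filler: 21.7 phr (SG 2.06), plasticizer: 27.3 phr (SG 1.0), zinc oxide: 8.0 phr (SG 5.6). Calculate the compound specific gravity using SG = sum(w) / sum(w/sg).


Sum of weights = 157.0
Volume contributions:
  polymer: 100/0.89 = 112.3596
  filler: 21.7/2.06 = 10.5340
  plasticizer: 27.3/1.0 = 27.3000
  zinc oxide: 8.0/5.6 = 1.4286
Sum of volumes = 151.6221
SG = 157.0 / 151.6221 = 1.035

SG = 1.035


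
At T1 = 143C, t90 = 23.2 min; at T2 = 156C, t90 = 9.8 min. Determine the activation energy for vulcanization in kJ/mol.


T1 = 416.15 K, T2 = 429.15 K
1/T1 - 1/T2 = 7.2792e-05
ln(t1/t2) = ln(23.2/9.8) = 0.8618
Ea = 8.314 * 0.8618 / 7.2792e-05 = 98427.6239 J/mol
Ea = 98.43 kJ/mol

98.43 kJ/mol


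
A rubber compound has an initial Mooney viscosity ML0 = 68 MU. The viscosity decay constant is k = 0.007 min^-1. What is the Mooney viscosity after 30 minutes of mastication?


ML = ML0 * exp(-k * t)
ML = 68 * exp(-0.007 * 30)
ML = 68 * 0.8106
ML = 55.12 MU

55.12 MU


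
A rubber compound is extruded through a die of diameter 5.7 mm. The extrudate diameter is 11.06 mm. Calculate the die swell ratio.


Die swell ratio = D_extrudate / D_die
= 11.06 / 5.7
= 1.94

Die swell = 1.94


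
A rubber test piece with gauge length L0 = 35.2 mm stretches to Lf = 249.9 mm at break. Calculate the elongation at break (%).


Elongation = (Lf - L0) / L0 * 100
= (249.9 - 35.2) / 35.2 * 100
= 214.7 / 35.2 * 100
= 609.9%

609.9%


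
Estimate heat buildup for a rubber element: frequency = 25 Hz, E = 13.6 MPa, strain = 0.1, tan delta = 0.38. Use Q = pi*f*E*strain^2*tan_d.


Q = pi * f * E * strain^2 * tan_d
= pi * 25 * 13.6 * 0.1^2 * 0.38
= pi * 25 * 13.6 * 0.0100 * 0.38
= 4.0589

Q = 4.0589


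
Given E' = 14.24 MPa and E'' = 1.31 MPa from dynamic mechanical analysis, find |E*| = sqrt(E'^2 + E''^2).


|E*| = sqrt(E'^2 + E''^2)
= sqrt(14.24^2 + 1.31^2)
= sqrt(202.7776 + 1.7161)
= 14.3 MPa

14.3 MPa


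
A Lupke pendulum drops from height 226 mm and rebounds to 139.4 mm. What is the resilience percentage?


Resilience = h_rebound / h_drop * 100
= 139.4 / 226 * 100
= 61.7%

61.7%


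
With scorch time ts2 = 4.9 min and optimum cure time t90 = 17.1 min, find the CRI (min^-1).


CRI = 100 / (t90 - ts2)
= 100 / (17.1 - 4.9)
= 100 / 12.2
= 8.2 min^-1

8.2 min^-1


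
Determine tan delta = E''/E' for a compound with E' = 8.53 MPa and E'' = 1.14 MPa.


tan delta = E'' / E'
= 1.14 / 8.53
= 0.1336

tan delta = 0.1336


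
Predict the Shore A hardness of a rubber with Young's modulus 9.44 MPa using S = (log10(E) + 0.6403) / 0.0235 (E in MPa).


log10(E) = 0.0235*S - 0.6403  =>  S = (log10(E) + 0.6403) / 0.0235
log10(9.44) = 0.974972
S = (0.974972 + 0.6403) / 0.0235 = 1.615272 / 0.0235
S = 68.7

Shore A = 68.7


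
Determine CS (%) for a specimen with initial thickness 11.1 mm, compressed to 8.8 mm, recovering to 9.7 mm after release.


CS = (t0 - recovered) / (t0 - ts) * 100
= (11.1 - 9.7) / (11.1 - 8.8) * 100
= 1.4 / 2.3 * 100
= 60.9%

60.9%


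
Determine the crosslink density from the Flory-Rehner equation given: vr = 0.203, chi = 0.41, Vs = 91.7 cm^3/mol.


ln(1 - vr) = ln(1 - 0.203) = -0.2269
Numerator = -((-0.2269) + 0.203 + 0.41 * 0.203^2) = 0.0070
Denominator = 91.7 * (0.203^(1/3) - 0.203/2) = 44.5857
nu = 0.0070 / 44.5857 = 1.5711e-04 mol/cm^3

1.5711e-04 mol/cm^3


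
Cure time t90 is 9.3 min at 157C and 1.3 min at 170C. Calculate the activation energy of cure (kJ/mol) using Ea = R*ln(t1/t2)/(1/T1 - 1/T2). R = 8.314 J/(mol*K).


T1 = 430.15 K, T2 = 443.15 K
1/T1 - 1/T2 = 6.8198e-05
ln(t1/t2) = ln(9.3/1.3) = 1.9677
Ea = 8.314 * 1.9677 / 6.8198e-05 = 239875.1330 J/mol
Ea = 239.88 kJ/mol

239.88 kJ/mol


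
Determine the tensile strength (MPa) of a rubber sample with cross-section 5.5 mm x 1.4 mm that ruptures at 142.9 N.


Area = width * thickness = 5.5 * 1.4 = 7.7 mm^2
TS = force / area = 142.9 / 7.7 = 18.56 MPa

18.56 MPa


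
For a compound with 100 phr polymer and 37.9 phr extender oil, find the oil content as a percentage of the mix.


Oil % = oil / (100 + oil) * 100
= 37.9 / (100 + 37.9) * 100
= 37.9 / 137.9 * 100
= 27.48%

27.48%


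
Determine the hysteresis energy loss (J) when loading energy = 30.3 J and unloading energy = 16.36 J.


Hysteresis loss = loading - unloading
= 30.3 - 16.36
= 13.94 J

13.94 J


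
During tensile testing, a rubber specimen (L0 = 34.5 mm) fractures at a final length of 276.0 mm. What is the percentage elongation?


Elongation = (Lf - L0) / L0 * 100
= (276.0 - 34.5) / 34.5 * 100
= 241.5 / 34.5 * 100
= 700.0%

700.0%


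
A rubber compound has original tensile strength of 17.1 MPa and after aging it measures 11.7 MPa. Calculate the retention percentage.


Retention = aged / original * 100
= 11.7 / 17.1 * 100
= 68.4%

68.4%


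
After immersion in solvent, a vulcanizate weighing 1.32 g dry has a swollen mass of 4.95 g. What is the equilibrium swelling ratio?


Q = W_swollen / W_dry
Q = 4.95 / 1.32
Q = 3.75

Q = 3.75


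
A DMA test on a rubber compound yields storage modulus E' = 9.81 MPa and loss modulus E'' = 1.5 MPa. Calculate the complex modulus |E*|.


|E*| = sqrt(E'^2 + E''^2)
= sqrt(9.81^2 + 1.5^2)
= sqrt(96.2361 + 2.2500)
= 9.924 MPa

9.924 MPa


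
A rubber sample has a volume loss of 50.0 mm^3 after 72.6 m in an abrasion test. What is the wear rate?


Rate = volume_loss / distance
= 50.0 / 72.6
= 0.689 mm^3/m

0.689 mm^3/m


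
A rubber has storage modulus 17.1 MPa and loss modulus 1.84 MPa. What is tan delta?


tan delta = E'' / E'
= 1.84 / 17.1
= 0.1076

tan delta = 0.1076


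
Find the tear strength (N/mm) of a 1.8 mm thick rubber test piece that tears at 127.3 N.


Tear strength = force / thickness
= 127.3 / 1.8
= 70.72 N/mm

70.72 N/mm


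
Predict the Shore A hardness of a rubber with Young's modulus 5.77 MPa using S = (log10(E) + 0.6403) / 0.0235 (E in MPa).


log10(E) = 0.0235*S - 0.6403  =>  S = (log10(E) + 0.6403) / 0.0235
log10(5.77) = 0.761176
S = (0.761176 + 0.6403) / 0.0235 = 1.401476 / 0.0235
S = 59.6

Shore A = 59.6


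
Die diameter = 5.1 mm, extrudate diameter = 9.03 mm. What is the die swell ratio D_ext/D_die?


Die swell ratio = D_extrudate / D_die
= 9.03 / 5.1
= 1.771

Die swell = 1.771


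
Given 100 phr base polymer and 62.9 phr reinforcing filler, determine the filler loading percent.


Filler % = filler / (rubber + filler) * 100
= 62.9 / (100 + 62.9) * 100
= 62.9 / 162.9 * 100
= 38.61%

38.61%


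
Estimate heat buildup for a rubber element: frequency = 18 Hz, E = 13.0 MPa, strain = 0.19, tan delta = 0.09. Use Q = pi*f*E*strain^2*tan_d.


Q = pi * f * E * strain^2 * tan_d
= pi * 18 * 13.0 * 0.19^2 * 0.09
= pi * 18 * 13.0 * 0.0361 * 0.09
= 2.3884

Q = 2.3884


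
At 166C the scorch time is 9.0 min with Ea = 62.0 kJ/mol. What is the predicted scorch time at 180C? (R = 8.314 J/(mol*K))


Convert temperatures: T1 = 166 + 273.15 = 439.15 K, T2 = 180 + 273.15 = 453.15 K
ts2_new = 9.0 * exp(62000 / 8.314 * (1/453.15 - 1/439.15))
1/T2 - 1/T1 = -7.0351e-05
ts2_new = 5.33 min

5.33 min


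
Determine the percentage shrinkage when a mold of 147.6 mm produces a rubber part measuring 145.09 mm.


Shrinkage = (mold - part) / mold * 100
= (147.6 - 145.09) / 147.6 * 100
= 2.51 / 147.6 * 100
= 1.7%

1.7%


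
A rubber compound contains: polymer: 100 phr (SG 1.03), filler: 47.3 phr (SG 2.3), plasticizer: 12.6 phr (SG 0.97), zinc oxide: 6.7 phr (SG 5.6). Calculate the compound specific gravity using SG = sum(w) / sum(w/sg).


Sum of weights = 166.6
Volume contributions:
  polymer: 100/1.03 = 97.0874
  filler: 47.3/2.3 = 20.5652
  plasticizer: 12.6/0.97 = 12.9897
  zinc oxide: 6.7/5.6 = 1.1964
Sum of volumes = 131.8387
SG = 166.6 / 131.8387 = 1.264

SG = 1.264


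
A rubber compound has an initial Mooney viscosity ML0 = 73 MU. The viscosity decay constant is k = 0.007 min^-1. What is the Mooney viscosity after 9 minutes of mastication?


ML = ML0 * exp(-k * t)
ML = 73 * exp(-0.007 * 9)
ML = 73 * 0.9389
ML = 68.54 MU

68.54 MU


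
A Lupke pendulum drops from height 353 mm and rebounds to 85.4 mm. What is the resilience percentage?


Resilience = h_rebound / h_drop * 100
= 85.4 / 353 * 100
= 24.2%

24.2%


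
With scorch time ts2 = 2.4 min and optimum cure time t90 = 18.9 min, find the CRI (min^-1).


CRI = 100 / (t90 - ts2)
= 100 / (18.9 - 2.4)
= 100 / 16.5
= 6.06 min^-1

6.06 min^-1


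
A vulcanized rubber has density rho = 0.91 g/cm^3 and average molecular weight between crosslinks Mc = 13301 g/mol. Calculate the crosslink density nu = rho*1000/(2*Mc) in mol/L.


nu = rho * 1000 / (2 * Mc)
nu = 0.91 * 1000 / (2 * 13301)
nu = 910.0 / 26602
nu = 0.0342 mol/L

0.0342 mol/L


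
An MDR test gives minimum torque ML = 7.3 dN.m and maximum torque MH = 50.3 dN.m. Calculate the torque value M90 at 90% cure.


M90 = ML + 0.9 * (MH - ML)
M90 = 7.3 + 0.9 * (50.3 - 7.3)
M90 = 7.3 + 0.9 * 43.0
M90 = 46.0 dN.m

46.0 dN.m


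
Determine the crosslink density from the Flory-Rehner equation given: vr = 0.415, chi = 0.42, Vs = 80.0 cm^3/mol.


ln(1 - vr) = ln(1 - 0.415) = -0.5361
Numerator = -((-0.5361) + 0.415 + 0.42 * 0.415^2) = 0.0488
Denominator = 80.0 * (0.415^(1/3) - 0.415/2) = 43.0723
nu = 0.0488 / 43.0723 = 0.0011 mol/cm^3

0.0011 mol/cm^3


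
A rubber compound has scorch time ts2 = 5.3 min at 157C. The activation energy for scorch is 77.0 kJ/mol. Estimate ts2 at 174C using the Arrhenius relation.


Convert temperatures: T1 = 157 + 273.15 = 430.15 K, T2 = 174 + 273.15 = 447.15 K
ts2_new = 5.3 * exp(77000 / 8.314 * (1/447.15 - 1/430.15))
1/T2 - 1/T1 = -8.8384e-05
ts2_new = 2.34 min

2.34 min


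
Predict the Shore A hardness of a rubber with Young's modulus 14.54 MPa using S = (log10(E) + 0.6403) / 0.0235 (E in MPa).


log10(E) = 0.0235*S - 0.6403  =>  S = (log10(E) + 0.6403) / 0.0235
log10(14.54) = 1.162564
S = (1.162564 + 0.6403) / 0.0235 = 1.802864 / 0.0235
S = 76.7

Shore A = 76.7
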